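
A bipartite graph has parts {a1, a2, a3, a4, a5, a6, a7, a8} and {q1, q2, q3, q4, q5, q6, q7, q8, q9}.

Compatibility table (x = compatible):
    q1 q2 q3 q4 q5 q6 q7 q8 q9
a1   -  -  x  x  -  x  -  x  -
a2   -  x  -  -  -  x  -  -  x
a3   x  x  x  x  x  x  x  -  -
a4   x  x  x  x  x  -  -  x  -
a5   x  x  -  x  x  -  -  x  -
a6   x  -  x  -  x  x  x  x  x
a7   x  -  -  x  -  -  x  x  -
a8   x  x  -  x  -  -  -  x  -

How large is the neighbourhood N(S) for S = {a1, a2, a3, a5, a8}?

The union of neighbours of {a1, a2, a3, a5, a8} is {q1, q2, q3, q4, q5, q6, q7, q8, q9}, which has 9 elements.
Since |N(S)| = 9 ≥ |S| = 5, Hall's condition holds for this subset.

9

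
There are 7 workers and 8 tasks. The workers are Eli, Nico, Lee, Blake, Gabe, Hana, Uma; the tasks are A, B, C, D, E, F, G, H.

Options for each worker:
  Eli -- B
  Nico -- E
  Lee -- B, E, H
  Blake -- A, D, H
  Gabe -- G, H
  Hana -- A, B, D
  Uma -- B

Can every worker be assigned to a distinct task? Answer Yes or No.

The set {Eli, Uma} has only 1 neighbour ({B}), so by Hall's theorem at most 6 of the 7 workers can be matched.
Hence no matching covers every worker.

No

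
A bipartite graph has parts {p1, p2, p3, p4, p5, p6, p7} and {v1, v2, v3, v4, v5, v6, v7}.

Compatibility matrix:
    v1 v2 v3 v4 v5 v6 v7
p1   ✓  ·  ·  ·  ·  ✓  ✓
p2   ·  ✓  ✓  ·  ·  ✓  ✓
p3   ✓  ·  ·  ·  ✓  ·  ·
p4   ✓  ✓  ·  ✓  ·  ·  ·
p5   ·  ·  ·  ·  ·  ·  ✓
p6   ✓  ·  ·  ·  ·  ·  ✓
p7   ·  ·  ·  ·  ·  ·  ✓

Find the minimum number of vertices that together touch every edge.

{p1, p2, p3, p4, p6, v7} is a vertex cover of size 6: every edge has an endpoint in this set.
No smaller cover exists because p1–v6, p2–v3, p3–v5, p4–v2, p5–v7, p6–v1 is a matching of size 6, and a cover must include an endpoint of each of these disjoint edges (König's theorem).

6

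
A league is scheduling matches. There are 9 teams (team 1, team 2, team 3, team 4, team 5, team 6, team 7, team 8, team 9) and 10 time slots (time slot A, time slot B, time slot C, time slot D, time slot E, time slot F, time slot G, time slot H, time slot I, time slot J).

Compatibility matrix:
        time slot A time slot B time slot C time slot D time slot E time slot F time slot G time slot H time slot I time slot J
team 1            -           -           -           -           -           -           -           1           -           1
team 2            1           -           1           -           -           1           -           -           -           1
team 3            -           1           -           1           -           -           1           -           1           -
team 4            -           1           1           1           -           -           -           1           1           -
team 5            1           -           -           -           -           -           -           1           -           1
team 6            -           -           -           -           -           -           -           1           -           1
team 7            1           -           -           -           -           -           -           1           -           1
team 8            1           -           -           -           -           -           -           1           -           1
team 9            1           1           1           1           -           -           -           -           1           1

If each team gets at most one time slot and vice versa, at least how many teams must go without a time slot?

For example, pair team 1→time slot J, team 2→time slot F, team 3→time slot I, team 4→time slot D, team 5→time slot A, team 6→time slot H, team 9→time slot C.
The set {team 1, team 5, team 6, team 7, team 8} has only 3 neighbours ({time slot A, time slot H, time slot J}), so by Hall's theorem at most 7 of the 9 teams can be matched.
That matches 7 of the 9, leaving 2 unmatched; no matching can do better.

2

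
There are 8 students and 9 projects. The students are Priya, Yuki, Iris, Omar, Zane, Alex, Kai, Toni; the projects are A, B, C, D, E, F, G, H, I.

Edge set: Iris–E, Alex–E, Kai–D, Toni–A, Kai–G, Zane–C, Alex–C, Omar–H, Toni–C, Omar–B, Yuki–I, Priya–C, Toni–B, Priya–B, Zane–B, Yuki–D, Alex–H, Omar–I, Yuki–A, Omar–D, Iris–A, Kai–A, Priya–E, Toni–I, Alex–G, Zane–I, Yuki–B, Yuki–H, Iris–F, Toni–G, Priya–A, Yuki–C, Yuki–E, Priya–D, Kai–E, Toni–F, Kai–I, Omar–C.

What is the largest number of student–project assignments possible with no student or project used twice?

A valid assignment of size 8: Priya→E, Yuki→D, Iris→F, Omar→H, Zane→B, Alex→C, Kai→A, Toni→G.
All 8 students are matched, so no larger matching exists.

8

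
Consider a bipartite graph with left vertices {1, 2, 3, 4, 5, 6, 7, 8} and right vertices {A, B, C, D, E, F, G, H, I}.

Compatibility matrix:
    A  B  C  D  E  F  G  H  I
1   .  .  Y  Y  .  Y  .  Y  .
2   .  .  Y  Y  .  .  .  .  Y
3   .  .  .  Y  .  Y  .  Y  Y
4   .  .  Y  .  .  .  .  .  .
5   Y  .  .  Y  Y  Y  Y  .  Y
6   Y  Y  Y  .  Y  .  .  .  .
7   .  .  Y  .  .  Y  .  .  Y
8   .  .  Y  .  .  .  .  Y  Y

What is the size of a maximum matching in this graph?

A valid assignment of size 7: 1-D, 2-I, 3-H, 4-C, 5-G, 6-B, 7-F.
The set {1, 2, 3, 4, 7, 8} has only 5 neighbours ({C, D, F, H, I}), so by Hall's theorem at most 7 of the 8 left vertices can be matched.

7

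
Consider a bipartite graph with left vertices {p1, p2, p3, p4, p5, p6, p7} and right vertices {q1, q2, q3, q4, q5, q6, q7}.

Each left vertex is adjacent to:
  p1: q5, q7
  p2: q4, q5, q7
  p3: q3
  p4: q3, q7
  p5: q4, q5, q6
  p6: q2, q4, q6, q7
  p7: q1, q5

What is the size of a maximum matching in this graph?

A valid assignment of size 7: p1→q5, p2→q4, p3→q3, p4→q7, p5→q6, p6→q2, p7→q1.
All 7 left vertices are matched, so no larger matching exists.

7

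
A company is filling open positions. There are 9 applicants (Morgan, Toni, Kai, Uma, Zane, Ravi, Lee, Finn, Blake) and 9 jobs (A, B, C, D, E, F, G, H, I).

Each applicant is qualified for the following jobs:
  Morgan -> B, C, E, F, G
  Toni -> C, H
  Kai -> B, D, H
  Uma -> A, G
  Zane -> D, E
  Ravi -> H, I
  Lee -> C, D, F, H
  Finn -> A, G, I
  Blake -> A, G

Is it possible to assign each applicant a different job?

For example, pair Morgan-E, Toni-C, Kai-B, Uma-A, Zane-D, Ravi-H, Lee-F, Finn-I, Blake-G.
All 9 applicants are covered.

Yes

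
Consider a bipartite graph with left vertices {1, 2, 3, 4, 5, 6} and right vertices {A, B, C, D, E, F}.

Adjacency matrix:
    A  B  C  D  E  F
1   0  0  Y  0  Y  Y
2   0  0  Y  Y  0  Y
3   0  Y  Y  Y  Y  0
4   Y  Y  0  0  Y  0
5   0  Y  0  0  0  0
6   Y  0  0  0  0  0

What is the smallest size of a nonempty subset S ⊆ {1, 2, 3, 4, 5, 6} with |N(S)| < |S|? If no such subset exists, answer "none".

A matching saturating every left vertex exists, for instance 1→F, 2→D, 3→C, 4→E, 5→B, 6→A.
By Hall's marriage theorem, this means |N(S)| ≥ |S| for every subset S, so no violating subset exists.

none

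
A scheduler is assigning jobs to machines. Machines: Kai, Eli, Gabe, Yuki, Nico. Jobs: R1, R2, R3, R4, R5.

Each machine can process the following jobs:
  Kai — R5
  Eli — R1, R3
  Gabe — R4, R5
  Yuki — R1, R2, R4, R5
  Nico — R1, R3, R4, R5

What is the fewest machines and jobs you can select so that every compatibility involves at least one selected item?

The 5 edges Kai–R5, Eli–R1, Gabe–R4, Yuki–R2, Nico–R3 form a matching, so any vertex cover needs at least 5 vertices (one per matched edge).
Conversely {Kai, Eli, Gabe, Yuki, Nico} meets every edge and has exactly 5 vertices, so 5 is optimal.

5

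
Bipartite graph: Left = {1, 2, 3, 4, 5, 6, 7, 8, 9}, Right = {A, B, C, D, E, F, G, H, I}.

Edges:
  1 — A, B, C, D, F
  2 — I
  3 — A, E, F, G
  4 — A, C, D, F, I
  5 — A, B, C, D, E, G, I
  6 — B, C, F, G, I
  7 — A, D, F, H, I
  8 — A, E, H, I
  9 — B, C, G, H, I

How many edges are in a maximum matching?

9

A valid assignment of size 9: 1→D, 2→I, 3→E, 4→C, 5→B, 6→F, 7→A, 8→H, 9→G.
All 9 left vertices are matched, so no larger matching exists.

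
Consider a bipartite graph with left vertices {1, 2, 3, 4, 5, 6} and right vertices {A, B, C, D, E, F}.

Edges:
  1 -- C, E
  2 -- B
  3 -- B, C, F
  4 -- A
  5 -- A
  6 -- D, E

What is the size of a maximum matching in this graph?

5

For example, pair 1-C, 2-B, 3-F, 4-A, 6-E.
The set {4, 5} has only 1 neighbour ({A}), so by Hall's theorem at most 5 of the 6 left vertices can be matched.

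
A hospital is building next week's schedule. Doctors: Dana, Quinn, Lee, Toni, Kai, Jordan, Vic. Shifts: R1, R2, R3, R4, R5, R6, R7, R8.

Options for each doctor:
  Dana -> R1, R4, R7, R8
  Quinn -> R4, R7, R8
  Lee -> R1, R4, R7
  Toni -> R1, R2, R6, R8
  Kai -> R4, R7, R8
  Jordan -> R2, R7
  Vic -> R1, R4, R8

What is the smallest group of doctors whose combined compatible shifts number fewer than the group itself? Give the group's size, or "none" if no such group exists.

Take S = {Dana, Quinn, Lee, Kai, Vic}. Its neighbourhood is {R1, R4, R7, R8}, so |N(S)| = 4 < |S| = 5.
Every subset of size less than 5 has at least as many neighbours as members, so 5 is the minimum.

5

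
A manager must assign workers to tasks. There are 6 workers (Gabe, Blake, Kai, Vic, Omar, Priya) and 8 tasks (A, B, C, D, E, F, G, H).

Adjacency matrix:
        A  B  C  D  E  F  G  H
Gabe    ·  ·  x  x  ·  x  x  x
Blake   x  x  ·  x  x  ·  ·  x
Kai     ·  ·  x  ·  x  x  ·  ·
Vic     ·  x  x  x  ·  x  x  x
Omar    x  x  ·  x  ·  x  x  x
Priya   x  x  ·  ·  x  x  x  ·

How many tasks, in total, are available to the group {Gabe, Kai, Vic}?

7

The union of neighbours of {Gabe, Kai, Vic} is {B, C, D, E, F, G, H}, which has 7 elements.
Since |N(S)| = 7 ≥ |S| = 3, Hall's condition holds for this subset.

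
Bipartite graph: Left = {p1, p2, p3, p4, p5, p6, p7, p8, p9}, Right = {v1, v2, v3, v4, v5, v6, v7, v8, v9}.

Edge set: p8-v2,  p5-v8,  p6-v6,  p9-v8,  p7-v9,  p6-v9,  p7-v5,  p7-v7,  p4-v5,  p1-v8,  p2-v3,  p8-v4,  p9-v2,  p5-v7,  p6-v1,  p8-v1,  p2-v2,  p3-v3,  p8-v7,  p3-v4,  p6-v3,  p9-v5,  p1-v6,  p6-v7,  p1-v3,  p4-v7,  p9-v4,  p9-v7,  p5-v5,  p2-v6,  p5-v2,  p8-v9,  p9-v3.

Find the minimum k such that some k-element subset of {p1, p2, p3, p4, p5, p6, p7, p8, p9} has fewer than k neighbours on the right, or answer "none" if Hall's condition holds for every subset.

A matching saturating every left vertex exists, for instance p1→v3, p2→v6, p3→v4, p4→v5, p5→v7, p6→v1, p7→v9, p8→v2, p9→v8.
By Hall's marriage theorem, this means |N(S)| ≥ |S| for every subset S, so no violating subset exists.

none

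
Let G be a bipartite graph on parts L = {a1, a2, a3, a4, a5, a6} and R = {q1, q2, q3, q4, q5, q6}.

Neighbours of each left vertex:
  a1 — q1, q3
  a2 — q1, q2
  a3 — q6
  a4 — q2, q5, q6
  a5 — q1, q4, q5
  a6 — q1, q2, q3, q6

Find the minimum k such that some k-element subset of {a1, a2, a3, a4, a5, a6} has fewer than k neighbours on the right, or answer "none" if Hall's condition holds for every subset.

none

A matching saturating every left vertex exists, for instance a1→q3, a2→q1, a3→q6, a4→q5, a5→q4, a6→q2.
By Hall's marriage theorem, this means |N(S)| ≥ |S| for every subset S, so no violating subset exists.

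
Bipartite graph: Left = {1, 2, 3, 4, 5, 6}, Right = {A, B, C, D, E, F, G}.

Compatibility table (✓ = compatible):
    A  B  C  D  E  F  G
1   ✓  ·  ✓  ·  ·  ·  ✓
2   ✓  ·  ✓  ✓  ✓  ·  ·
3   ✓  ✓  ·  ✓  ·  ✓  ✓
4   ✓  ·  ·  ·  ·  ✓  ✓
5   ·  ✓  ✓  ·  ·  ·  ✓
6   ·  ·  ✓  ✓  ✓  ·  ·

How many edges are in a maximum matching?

6

A valid assignment of size 6: 1–G, 2–C, 3–A, 4–F, 5–B, 6–E.
This saturates every left vertex, so 6 is the maximum.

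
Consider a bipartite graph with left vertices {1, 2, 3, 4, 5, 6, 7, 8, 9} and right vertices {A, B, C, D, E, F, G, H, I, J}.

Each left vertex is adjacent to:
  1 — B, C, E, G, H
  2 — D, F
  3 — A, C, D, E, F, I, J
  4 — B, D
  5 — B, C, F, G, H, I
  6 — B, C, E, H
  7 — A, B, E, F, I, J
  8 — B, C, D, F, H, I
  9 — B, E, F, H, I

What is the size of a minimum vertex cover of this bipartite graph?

The 9 edges 1–G, 2–F, 3–A, 4–D, 5–H, 6–C, 7–J, 8–B, 9–E form a matching, so any vertex cover needs at least 9 vertices (one per matched edge).
Conversely {1, 2, 3, 4, 5, 6, 7, 8, 9} meets every edge and has exactly 9 vertices, so 9 is optimal.

9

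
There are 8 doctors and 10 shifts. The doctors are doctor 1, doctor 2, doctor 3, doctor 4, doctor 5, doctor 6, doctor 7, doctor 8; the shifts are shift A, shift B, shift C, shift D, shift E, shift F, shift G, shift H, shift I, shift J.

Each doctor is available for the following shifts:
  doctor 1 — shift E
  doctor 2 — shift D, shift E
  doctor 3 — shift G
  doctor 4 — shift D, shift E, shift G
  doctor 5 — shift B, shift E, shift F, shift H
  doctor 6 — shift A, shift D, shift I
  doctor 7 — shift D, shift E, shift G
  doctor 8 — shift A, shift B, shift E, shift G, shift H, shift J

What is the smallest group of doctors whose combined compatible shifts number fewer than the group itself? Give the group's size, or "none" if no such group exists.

4

Take S = {doctor 1, doctor 2, doctor 3, doctor 4}. Its neighbourhood is {shift D, shift E, shift G}, so |N(S)| = 3 < |S| = 4.
Every subset of size less than 4 has at least as many neighbours as members, so 4 is the minimum.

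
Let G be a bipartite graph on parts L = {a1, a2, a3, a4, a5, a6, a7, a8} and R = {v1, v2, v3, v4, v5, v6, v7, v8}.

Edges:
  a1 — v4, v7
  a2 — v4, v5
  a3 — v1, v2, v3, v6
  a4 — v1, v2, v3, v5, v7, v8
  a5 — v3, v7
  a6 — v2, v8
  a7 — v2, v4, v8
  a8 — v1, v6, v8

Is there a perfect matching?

Yes

One maximum matching: a1–v4, a2–v5, a3–v1, a4–v3, a5–v7, a6–v8, a7–v2, a8–v6.
All 8 left vertices are covered.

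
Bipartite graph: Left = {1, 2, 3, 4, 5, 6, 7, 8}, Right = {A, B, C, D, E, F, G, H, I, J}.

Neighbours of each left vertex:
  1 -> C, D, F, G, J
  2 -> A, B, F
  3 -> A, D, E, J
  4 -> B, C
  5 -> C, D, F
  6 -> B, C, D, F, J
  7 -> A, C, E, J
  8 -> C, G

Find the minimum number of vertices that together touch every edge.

{1, 2, 3, 4, 5, 6, 7, 8} is a vertex cover of size 8: every edge has an endpoint in this set.
No smaller cover exists because 1–G, 2–F, 3–E, 4–B, 5–D, 6–J, 7–A, 8–C is a matching of size 8, and a cover must include an endpoint of each of these disjoint edges (König's theorem).

8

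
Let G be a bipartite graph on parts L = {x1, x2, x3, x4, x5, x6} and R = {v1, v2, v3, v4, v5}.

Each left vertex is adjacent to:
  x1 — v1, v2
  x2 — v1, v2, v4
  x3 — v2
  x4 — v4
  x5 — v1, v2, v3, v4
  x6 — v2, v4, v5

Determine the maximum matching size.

5

For example, pair x1-v1, x2-v4, x3-v2, x5-v3, x6-v5.
The set {x1, x2, x3, x4} has only 3 neighbours ({v1, v2, v4}), so by Hall's theorem at most 5 of the 6 left vertices can be matched.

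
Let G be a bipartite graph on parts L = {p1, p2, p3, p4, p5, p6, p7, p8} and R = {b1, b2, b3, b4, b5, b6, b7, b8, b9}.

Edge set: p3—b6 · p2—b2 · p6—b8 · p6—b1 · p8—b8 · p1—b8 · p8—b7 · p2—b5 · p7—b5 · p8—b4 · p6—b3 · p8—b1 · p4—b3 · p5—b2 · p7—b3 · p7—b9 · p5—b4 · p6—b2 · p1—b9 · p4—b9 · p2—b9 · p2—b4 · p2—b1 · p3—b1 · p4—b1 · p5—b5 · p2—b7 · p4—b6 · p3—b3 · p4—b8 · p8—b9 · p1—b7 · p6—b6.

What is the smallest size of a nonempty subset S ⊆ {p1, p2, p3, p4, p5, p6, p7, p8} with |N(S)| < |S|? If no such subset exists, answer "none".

A matching saturating every left vertex exists, for instance p1→b8, p2→b4, p3→b3, p4→b1, p5→b2, p6→b6, p7→b5, p8→b7.
By Hall's marriage theorem, this means |N(S)| ≥ |S| for every subset S, so no violating subset exists.

none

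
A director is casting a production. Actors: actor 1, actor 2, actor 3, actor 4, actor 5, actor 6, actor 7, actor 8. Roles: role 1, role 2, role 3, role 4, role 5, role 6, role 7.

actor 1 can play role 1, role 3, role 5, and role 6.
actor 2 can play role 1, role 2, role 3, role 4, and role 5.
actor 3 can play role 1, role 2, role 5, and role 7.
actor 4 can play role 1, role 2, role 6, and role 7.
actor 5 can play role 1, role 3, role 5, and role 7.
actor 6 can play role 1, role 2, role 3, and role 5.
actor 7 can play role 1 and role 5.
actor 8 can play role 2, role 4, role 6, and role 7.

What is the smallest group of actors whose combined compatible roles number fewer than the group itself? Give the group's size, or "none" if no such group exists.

Take S = {actor 1, actor 2, actor 3, actor 4, actor 5, actor 6, actor 7, actor 8}. Its neighbourhood is {role 1, role 2, role 3, role 4, role 5, role 6, role 7}, so |N(S)| = 7 < |S| = 8.
Every subset of size less than 8 has at least as many neighbours as members, so 8 is the minimum.

8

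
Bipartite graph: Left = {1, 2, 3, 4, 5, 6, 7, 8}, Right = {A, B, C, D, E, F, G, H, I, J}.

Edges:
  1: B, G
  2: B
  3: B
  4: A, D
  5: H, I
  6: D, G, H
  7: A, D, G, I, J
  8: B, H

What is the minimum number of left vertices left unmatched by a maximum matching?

For example, pair 1→G, 2→B, 4→A, 5→I, 6→D, 7→J, 8→H.
The set {2, 3} has only 1 neighbour ({B}), so by Hall's theorem at most 7 of the 8 left vertices can be matched.
That matches 7 of the 8, leaving 1 unmatched; no matching can do better.

1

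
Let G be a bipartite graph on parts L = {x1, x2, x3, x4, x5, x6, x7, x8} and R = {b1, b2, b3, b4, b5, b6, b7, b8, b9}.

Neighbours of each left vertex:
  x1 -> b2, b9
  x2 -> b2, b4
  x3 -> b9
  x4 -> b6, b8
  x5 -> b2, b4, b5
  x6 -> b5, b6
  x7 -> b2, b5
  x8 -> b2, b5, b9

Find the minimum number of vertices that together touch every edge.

6

{x4, x6, b2, b4, b5, b9} is a vertex cover of size 6: every edge has an endpoint in this set.
No smaller cover exists because x1–b2, x2–b4, x3–b9, x4–b8, x5–b5, x6–b6 is a matching of size 6, and a cover must include an endpoint of each of these disjoint edges (König's theorem).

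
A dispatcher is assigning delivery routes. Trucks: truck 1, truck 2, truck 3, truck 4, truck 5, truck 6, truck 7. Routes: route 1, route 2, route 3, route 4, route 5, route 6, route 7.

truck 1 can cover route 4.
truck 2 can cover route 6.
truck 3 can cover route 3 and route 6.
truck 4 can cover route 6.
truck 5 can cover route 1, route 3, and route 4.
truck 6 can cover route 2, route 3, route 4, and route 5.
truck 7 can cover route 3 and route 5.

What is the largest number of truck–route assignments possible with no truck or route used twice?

6

For example, pair truck 1→route 4, truck 2→route 6, truck 3→route 3, truck 5→route 1, truck 6→route 2, truck 7→route 5.
The set {truck 2, truck 4} has only 1 neighbour ({route 6}), so by Hall's theorem at most 6 of the 7 trucks can be matched.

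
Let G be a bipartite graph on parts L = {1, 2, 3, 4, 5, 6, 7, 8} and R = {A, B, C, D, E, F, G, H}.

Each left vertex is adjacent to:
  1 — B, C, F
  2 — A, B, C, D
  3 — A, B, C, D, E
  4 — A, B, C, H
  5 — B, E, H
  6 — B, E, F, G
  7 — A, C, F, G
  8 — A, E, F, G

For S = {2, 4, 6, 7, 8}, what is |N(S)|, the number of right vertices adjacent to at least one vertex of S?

8

The union of neighbours of {2, 4, 6, 7, 8} is {A, B, C, D, E, F, G, H}, which has 8 elements.
Since |N(S)| = 8 ≥ |S| = 5, Hall's condition holds for this subset.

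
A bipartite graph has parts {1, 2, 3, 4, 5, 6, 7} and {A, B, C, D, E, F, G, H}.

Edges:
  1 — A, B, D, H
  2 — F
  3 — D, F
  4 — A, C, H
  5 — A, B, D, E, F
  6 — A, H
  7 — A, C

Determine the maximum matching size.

7

A valid assignment of size 7: 1→B, 2→F, 3→D, 4→H, 5→E, 6→A, 7→C.
All 7 left vertices are matched, so no larger matching exists.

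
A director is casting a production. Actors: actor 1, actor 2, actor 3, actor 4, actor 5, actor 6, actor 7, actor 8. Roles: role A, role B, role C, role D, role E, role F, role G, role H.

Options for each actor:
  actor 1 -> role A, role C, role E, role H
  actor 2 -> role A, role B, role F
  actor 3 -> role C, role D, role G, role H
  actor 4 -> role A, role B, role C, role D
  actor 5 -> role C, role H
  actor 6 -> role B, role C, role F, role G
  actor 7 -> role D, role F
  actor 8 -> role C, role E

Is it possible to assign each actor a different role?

For example, pair actor 1→role H, actor 2→role B, actor 3→role G, actor 4→role A, actor 5→role C, actor 6→role F, actor 7→role D, actor 8→role E.
All 8 actors are covered.

Yes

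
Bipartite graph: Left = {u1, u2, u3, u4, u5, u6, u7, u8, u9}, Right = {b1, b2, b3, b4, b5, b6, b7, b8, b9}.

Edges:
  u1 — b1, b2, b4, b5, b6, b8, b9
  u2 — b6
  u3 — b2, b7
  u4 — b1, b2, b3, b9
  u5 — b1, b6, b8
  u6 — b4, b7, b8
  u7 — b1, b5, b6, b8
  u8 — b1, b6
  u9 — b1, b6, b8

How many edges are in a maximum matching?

8

One maximum matching: u1–b4, u2–b6, u3–b2, u4–b3, u5–b8, u6–b7, u7–b5, u8–b1.
The set {u2, u5, u8, u9} has only 3 neighbours ({b1, b6, b8}), so by Hall's theorem at most 8 of the 9 left vertices can be matched.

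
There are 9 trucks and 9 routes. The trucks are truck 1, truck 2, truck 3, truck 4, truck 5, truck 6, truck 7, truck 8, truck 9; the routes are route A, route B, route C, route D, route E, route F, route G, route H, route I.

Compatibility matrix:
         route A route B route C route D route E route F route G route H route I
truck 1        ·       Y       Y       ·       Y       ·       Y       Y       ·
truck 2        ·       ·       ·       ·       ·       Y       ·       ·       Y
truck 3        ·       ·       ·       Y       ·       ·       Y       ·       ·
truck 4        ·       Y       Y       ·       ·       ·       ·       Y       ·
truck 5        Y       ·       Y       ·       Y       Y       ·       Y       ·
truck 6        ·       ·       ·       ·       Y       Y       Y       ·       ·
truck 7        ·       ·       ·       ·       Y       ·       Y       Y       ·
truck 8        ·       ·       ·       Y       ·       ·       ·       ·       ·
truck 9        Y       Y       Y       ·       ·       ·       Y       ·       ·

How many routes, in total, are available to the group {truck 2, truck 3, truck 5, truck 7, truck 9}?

9

The union of neighbours of {truck 2, truck 3, truck 5, truck 7, truck 9} is {route A, route B, route C, route D, route E, route F, route G, route H, route I}, which has 9 elements.
Since |N(S)| = 9 ≥ |S| = 5, Hall's condition holds for this subset.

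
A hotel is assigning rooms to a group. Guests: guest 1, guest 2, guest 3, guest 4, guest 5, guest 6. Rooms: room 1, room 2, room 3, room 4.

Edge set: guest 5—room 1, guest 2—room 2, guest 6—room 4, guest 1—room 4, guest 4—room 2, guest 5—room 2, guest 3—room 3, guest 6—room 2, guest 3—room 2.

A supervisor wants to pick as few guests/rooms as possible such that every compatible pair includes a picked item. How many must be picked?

4

A maximum matching has 4 edges (e.g. guest 1–room 4, guest 2–room 2, guest 3–room 3, guest 5–room 1).
By König's theorem the minimum vertex cover has the same size. One such cover is {guest 3, guest 5, room 2, room 4}.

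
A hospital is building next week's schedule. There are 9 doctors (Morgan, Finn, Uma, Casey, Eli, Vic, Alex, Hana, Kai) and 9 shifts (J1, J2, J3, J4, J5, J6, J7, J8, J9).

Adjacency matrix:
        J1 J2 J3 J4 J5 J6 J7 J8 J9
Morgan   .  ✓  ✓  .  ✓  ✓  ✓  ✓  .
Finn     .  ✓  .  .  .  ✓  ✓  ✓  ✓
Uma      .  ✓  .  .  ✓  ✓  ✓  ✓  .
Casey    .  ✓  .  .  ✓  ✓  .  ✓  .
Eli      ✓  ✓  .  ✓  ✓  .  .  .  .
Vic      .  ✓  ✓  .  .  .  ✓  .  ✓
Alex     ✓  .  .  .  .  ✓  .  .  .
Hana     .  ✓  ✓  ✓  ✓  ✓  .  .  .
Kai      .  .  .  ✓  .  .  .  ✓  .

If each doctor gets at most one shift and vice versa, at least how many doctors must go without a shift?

0

For example, pair Morgan→J5, Finn→J9, Uma→J7, Casey→J6, Eli→J4, Vic→J3, Alex→J1, Hana→J2, Kai→J8.
This saturates every doctor, so 9 is the maximum.
That matches 9 of the 9, leaving 0 unmatched; no matching can do better.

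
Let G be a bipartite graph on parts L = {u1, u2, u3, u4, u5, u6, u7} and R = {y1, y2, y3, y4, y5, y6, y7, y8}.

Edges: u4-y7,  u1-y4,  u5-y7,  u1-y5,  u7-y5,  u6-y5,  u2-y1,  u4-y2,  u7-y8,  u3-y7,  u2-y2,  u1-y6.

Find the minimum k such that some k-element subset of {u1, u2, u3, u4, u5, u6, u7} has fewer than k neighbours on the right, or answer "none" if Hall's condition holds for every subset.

Take S = {u3, u5}. Its neighbourhood is {y7}, so |N(S)| = 1 < |S| = 2.
No single vertex violates Hall's condition since each has at least one neighbour, so 2 is the minimum.

2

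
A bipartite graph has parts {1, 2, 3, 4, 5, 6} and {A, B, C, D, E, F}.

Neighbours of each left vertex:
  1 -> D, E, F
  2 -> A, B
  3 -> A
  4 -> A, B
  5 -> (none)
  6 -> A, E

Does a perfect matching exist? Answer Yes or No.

The set {2, 3, 4, 5} has only 2 neighbours ({A, B}), so by Hall's theorem at most 4 of the 6 left vertices can be matched.
Hence no matching covers every left vertex.

No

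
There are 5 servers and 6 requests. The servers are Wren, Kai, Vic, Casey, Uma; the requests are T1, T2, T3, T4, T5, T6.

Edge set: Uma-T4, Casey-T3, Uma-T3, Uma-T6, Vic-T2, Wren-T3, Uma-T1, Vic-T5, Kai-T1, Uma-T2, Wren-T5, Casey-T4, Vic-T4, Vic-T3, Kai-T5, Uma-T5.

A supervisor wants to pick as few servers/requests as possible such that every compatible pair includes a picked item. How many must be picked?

{Wren, Kai, Vic, Casey, Uma} is a vertex cover of size 5: every edge has an endpoint in this set.
No smaller cover exists because Wren–T5, Kai–T1, Vic–T2, Casey–T3, Uma–T4 is a matching of size 5, and a cover must include an endpoint of each of these disjoint edges (König's theorem).

5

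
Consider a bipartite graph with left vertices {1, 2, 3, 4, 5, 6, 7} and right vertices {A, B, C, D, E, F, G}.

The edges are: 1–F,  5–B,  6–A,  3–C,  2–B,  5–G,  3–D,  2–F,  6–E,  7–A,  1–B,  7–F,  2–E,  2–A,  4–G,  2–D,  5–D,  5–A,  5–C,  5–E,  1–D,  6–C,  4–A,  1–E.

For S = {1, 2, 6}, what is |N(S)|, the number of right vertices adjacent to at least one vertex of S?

6

The union of neighbours of {1, 2, 6} is {A, B, C, D, E, F}, which has 6 elements.
Since |N(S)| = 6 ≥ |S| = 3, Hall's condition holds for this subset.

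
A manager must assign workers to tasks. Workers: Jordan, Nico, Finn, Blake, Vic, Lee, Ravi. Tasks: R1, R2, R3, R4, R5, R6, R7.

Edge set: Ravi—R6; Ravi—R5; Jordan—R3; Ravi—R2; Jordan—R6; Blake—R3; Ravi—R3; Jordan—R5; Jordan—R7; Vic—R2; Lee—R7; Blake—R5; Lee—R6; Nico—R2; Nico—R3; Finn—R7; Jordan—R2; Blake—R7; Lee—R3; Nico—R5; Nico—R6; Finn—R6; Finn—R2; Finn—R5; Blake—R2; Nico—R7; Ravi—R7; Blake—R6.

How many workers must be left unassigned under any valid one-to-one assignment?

2

For example, pair Jordan→R6, Nico→R5, Finn→R7, Blake→R3, Vic→R2.
The set {Jordan, Nico, Finn, Blake, Vic, Lee, Ravi} has only 5 neighbours ({R2, R3, R5, R6, R7}), so by Hall's theorem at most 5 of the 7 workers can be matched.
That matches 5 of the 7, leaving 2 unmatched; no matching can do better.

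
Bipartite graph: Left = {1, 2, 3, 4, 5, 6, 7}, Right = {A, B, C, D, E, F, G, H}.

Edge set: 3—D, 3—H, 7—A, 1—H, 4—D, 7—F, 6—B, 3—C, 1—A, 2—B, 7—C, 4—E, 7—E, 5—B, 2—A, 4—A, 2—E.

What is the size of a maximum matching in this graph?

One maximum matching: 1-H, 2-A, 3-C, 4-D, 5-B, 7-E.
The set {5, 6} has only 1 neighbour ({B}), so by Hall's theorem at most 6 of the 7 left vertices can be matched.

6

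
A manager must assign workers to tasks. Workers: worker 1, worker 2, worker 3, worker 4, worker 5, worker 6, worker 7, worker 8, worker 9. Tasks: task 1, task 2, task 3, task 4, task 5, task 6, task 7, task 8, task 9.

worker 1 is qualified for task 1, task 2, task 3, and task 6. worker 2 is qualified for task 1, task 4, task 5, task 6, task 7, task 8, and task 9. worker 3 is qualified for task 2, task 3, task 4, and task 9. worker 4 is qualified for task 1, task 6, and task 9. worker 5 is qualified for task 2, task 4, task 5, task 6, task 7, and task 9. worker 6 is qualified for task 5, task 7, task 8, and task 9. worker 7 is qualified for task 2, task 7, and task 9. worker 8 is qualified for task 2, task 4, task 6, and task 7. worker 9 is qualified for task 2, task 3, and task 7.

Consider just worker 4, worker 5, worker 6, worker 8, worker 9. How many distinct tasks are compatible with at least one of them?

9

The union of neighbours of {worker 4, worker 5, worker 6, worker 8, worker 9} is {task 1, task 2, task 3, task 4, task 5, task 6, task 7, task 8, task 9}, which has 9 elements.
Since |N(S)| = 9 ≥ |S| = 5, Hall's condition holds for this subset.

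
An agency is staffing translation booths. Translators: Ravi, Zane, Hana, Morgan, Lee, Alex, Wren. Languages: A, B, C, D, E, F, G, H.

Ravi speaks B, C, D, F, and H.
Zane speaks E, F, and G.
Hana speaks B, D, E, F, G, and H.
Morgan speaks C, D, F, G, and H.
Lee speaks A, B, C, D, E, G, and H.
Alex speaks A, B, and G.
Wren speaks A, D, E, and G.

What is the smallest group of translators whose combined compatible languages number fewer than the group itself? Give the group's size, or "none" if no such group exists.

A matching saturating every translator exists, for instance Ravi→B, Zane→F, Hana→G, Morgan→H, Lee→D, Alex→A, Wren→E.
By Hall's marriage theorem, this means |N(S)| ≥ |S| for every subset S, so no violating subset exists.

none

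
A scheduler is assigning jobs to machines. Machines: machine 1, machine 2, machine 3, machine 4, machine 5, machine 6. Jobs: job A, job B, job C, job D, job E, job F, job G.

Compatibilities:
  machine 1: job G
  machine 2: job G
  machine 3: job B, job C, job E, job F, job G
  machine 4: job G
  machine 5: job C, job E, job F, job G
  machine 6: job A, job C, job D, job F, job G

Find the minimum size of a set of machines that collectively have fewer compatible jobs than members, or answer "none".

Take S = {machine 1, machine 2}. Its neighbourhood is {job G}, so |N(S)| = 1 < |S| = 2.
No single vertex violates Hall's condition since each has at least one neighbour, so 2 is the minimum.

2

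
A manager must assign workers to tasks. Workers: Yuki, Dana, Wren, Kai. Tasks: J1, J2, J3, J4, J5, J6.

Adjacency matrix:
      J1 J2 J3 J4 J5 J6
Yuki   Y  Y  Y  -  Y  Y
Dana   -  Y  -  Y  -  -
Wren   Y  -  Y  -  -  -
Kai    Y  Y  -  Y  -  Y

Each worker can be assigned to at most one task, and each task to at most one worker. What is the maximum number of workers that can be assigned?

4

One maximum matching: Yuki→J2, Dana→J4, Wren→J3, Kai→J6.
All 4 workers are matched, so no larger matching exists.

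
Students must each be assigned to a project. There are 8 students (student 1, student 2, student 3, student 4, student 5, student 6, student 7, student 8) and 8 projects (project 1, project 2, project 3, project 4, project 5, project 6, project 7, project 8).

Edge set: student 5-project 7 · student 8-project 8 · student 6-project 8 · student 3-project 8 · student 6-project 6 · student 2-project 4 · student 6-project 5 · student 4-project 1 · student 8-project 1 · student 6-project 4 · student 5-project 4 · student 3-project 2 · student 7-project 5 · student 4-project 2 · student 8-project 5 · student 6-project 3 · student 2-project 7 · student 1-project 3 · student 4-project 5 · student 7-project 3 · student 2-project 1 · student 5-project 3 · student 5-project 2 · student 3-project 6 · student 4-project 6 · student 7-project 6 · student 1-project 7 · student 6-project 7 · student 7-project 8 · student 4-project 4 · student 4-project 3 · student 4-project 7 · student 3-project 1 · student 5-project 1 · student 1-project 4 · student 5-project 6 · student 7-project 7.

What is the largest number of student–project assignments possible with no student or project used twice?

8

For example, pair student 1–project 3, student 2–project 4, student 3–project 1, student 4–project 5, student 5–project 2, student 6–project 6, student 7–project 7, student 8–project 8.
All 8 students are matched, so no larger matching exists.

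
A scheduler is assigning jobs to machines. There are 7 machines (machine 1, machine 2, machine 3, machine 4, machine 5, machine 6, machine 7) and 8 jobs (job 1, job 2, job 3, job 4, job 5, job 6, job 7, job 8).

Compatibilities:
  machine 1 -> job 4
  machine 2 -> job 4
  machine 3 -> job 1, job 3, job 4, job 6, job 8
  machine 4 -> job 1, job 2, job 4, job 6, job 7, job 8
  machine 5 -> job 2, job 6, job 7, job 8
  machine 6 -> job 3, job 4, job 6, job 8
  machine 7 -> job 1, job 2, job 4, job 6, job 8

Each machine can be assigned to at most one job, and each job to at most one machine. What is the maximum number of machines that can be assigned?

6

One maximum matching: machine 1–job 4, machine 3–job 8, machine 4–job 7, machine 5–job 2, machine 6–job 3, machine 7–job 1.
The set {machine 1, machine 2} has only 1 neighbour ({job 4}), so by Hall's theorem at most 6 of the 7 machines can be matched.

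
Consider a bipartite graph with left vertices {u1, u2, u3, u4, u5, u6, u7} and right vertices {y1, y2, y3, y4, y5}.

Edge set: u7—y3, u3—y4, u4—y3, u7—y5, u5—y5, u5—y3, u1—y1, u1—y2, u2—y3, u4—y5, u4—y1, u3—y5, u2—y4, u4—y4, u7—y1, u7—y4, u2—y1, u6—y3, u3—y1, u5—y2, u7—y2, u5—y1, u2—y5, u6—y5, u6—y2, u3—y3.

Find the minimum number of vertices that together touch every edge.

{y1, y2, y3, y4, y5} is a vertex cover of size 5: every edge has an endpoint in this set.
No smaller cover exists because u1–y2, u2–y5, u3–y4, u4–y1, u5–y3 is a matching of size 5, and a cover must include an endpoint of each of these disjoint edges (König's theorem).

5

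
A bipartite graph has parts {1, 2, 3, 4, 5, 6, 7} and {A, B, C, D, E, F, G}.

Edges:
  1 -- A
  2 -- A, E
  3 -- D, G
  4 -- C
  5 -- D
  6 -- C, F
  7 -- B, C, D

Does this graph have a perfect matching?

One maximum matching: 1→A, 2→E, 3→G, 4→C, 5→D, 6→F, 7→B.
All 7 left vertices are covered.

Yes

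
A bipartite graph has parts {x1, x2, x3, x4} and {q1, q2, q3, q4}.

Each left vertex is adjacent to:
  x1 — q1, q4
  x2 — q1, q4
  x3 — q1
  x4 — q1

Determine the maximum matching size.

One maximum matching: x1→q1, x2→q4.
The set {x1, x2, x3, x4} has only 2 neighbours ({q1, q4}), so by Hall's theorem at most 2 of the 4 left vertices can be matched.

2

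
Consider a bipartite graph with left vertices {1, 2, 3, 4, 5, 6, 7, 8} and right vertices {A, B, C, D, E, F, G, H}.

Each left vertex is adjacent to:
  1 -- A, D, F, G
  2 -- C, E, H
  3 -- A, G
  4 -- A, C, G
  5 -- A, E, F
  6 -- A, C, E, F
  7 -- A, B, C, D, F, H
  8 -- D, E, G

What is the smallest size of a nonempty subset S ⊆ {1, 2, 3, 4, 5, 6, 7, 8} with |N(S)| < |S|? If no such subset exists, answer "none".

none

A matching saturating every left vertex exists, for instance 1→D, 2→H, 3→A, 4→G, 5→F, 6→C, 7→B, 8→E.
By Hall's marriage theorem, this means |N(S)| ≥ |S| for every subset S, so no violating subset exists.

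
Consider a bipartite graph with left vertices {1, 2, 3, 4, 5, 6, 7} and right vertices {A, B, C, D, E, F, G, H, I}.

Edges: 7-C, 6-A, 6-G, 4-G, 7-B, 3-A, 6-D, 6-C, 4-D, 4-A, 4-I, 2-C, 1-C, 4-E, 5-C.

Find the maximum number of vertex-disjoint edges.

A valid assignment of size 5: 1→C, 3→A, 4→E, 6→G, 7→B.
The set {1, 2, 5} has only 1 neighbour ({C}), so by Hall's theorem at most 5 of the 7 left vertices can be matched.

5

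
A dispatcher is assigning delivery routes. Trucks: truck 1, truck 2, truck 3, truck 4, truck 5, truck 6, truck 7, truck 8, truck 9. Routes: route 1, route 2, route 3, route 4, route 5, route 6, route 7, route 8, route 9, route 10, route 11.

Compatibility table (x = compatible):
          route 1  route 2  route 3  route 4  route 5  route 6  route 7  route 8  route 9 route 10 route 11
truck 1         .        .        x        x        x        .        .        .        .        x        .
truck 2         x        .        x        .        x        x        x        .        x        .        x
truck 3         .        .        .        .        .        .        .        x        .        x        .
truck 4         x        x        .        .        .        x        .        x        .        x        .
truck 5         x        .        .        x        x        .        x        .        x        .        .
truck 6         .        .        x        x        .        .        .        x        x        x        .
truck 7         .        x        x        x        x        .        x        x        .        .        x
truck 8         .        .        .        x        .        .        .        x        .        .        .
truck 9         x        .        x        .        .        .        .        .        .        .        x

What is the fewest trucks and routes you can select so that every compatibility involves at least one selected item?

A maximum matching has 9 edges (e.g. truck 1–route 10, truck 2–route 1, truck 3–route 8, truck 4–route 2, truck 5–route 7, truck 6–route 9, truck 7–route 3, truck 8–route 4, truck 9–route 11).
By König's theorem the minimum vertex cover has the same size. One such cover is {truck 1, truck 2, truck 3, truck 4, truck 5, truck 6, truck 7, truck 8, truck 9}.

9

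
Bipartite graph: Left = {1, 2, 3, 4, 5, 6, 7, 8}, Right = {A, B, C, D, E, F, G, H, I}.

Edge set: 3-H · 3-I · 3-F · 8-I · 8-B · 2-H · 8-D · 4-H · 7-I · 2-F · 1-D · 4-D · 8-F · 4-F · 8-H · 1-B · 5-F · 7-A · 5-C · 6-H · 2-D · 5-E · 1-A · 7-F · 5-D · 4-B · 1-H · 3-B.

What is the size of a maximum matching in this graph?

7

A valid assignment of size 7: 1→A, 2→D, 3→B, 4→F, 5→E, 6→H, 7→I.
The set {1, 2, 3, 4, 6, 7, 8} has only 6 neighbours ({A, B, D, F, H, I}), so by Hall's theorem at most 7 of the 8 left vertices can be matched.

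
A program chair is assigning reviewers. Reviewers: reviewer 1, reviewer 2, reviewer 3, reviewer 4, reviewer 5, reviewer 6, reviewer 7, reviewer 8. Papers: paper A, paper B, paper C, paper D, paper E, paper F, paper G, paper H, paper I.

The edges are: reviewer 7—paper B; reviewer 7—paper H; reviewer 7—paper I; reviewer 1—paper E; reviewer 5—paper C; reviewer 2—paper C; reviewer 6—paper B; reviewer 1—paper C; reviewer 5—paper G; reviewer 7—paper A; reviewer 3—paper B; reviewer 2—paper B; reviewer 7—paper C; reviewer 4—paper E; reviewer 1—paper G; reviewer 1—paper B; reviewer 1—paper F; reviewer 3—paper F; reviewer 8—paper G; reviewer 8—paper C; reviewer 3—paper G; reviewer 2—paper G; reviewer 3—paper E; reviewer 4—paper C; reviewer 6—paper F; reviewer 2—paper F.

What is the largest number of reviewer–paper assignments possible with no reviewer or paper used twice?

A valid assignment of size 6: reviewer 1→paper F, reviewer 2→paper B, reviewer 3→paper G, reviewer 4→paper E, reviewer 5→paper C, reviewer 7→paper I.
The set {reviewer 1, reviewer 2, reviewer 3, reviewer 4, reviewer 5, reviewer 6, reviewer 8} has only 5 neighbours ({paper B, paper C, paper E, paper F, paper G}), so by Hall's theorem at most 6 of the 8 reviewers can be matched.

6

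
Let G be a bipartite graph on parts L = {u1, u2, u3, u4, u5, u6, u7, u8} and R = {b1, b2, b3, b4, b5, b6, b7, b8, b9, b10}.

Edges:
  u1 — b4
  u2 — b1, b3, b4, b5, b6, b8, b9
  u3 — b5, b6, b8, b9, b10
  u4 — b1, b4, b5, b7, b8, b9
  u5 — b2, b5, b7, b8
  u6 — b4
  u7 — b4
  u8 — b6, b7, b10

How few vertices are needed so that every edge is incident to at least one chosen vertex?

6

A maximum matching has 6 edges (e.g. u1–b4, u2–b1, u3–b5, u4–b7, u5–b8, u8–b6).
By König's theorem the minimum vertex cover has the same size. One such cover is {u2, u3, u4, u5, u8, b4}.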